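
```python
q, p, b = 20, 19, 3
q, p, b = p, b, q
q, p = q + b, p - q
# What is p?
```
Trace:
  q=20, p=19, b=3
  q=19, p=3, b=20
  q=39, p=-16, b=20

Final answer: -16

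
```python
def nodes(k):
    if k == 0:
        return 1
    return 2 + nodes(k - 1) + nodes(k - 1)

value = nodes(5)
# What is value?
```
Call trace (a repeated sub-call is expanded the first time; later identical calls just restate its return value):
nodes(k=5)
  nodes(k=4)
    nodes(k=3)
      nodes(k=2)
        nodes(k=1)
          nodes(k=0)
          -> return 1
          nodes(k=0)
          -> return 1
        -> return 4
        nodes(k=1) -> return 4  (same call as traced above)
      -> return 10
      nodes(k=2) -> return 10  (same call as traced above)
    -> return 22
    nodes(k=3) -> return 22  (same call as traced above)
  -> return 46
  nodes(k=4) -> return 46  (same call as traced above)
-> return 94

Final answer: 94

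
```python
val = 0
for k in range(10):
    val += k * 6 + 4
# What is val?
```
Trace:
  val=0
  val=4, k=0
  val=14, k=1
  val=30, k=2
  val=52, k=3
  val=80, k=4
  val=114, k=5
  val=154, k=6
  val=200, k=7
  val=252, k=8
  val=310, k=9

Final answer: 310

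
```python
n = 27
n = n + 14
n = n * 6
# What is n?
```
Trace:
  n=27
  n=41
  n=246

Final answer: 246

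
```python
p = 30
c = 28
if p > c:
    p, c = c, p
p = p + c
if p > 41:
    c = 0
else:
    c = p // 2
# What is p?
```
Trace:
  p=30
  p=30, c=28
  p=28, c=30
  p=58, c=30
  p=58, c=0

Final answer: 58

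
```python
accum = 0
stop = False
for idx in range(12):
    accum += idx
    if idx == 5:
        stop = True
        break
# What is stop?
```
Trace:
  accum=0
  accum=0, stop=False
  accum=0, stop=False, idx=0
  accum=1, stop=False, idx=1
  accum=3, stop=False, idx=2
  accum=6, stop=False, idx=3
  accum=10, stop=False, idx=4
  accum=15, stop=True, idx=5

Final answer: True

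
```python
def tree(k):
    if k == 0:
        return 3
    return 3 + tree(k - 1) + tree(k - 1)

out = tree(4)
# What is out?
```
Call trace (a repeated sub-call is expanded the first time; later identical calls just restate its return value):
tree(k=4)
  tree(k=3)
    tree(k=2)
      tree(k=1)
        tree(k=0)
        -> return 3
        tree(k=0)
        -> return 3
      -> return 9
      tree(k=1) -> return 9  (same call as traced above)
    -> return 21
    tree(k=2) -> return 21  (same call as traced above)
  -> return 45
  tree(k=3) -> return 45  (same call as traced above)
-> return 93

Final answer: 93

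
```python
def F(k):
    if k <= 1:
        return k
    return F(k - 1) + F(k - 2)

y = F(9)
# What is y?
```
Call trace (a repeated sub-call is expanded the first time; later identical calls just restate its return value):
F(k=9)
  F(k=8)
    F(k=7)
      F(k=6)
        F(k=5)
          F(k=4)
            F(k=3)
              F(k=2)
                F(k=1)
                -> return 1
                F(k=0)
                -> return 0
              -> return 1
              F(k=1)
              -> return 1
            -> return 2
            F(k=2) -> return 1  (same call as traced above)
          -> return 3
          F(k=3) -> return 2  (same call as traced above)
        -> return 5
        F(k=4) -> return 3  (same call as traced above)
      -> return 8
      F(k=5) -> return 5  (same call as traced above)
    -> return 13
    F(k=6) -> return 8  (same call as traced above)
  -> return 21
  F(k=7) -> return 13  (same call as traced above)
-> return 34

Final answer: 34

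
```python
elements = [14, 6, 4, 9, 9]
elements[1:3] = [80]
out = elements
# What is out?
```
Trace:
  elements=[14, 6, 4, 9, 9]
  elements=[14, 80, 9, 9]
  elements=[14, 80, 9, 9], out=[14, 80, 9, 9]

Final answer: [14, 80, 9, 9]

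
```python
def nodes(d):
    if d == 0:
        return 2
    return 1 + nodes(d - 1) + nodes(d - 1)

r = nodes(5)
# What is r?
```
Call trace (a repeated sub-call is expanded the first time; later identical calls just restate its return value):
nodes(d=5)
  nodes(d=4)
    nodes(d=3)
      nodes(d=2)
        nodes(d=1)
          nodes(d=0)
          -> return 2
          nodes(d=0)
          -> return 2
        -> return 5
        nodes(d=1) -> return 5  (same call as traced above)
      -> return 11
      nodes(d=2) -> return 11  (same call as traced above)
    -> return 23
    nodes(d=3) -> return 23  (same call as traced above)
  -> return 47
  nodes(d=4) -> return 47  (same call as traced above)
-> return 95

Final answer: 95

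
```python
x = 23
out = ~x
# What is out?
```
Trace:
  x=23
  x=23, out=-24

Final answer: -24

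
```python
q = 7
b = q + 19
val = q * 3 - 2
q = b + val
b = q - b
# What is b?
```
Trace:
  q=7
  q=7, b=26
  q=7, b=26, val=19
  q=45, b=26, val=19
  q=45, b=19, val=19

Final answer: 19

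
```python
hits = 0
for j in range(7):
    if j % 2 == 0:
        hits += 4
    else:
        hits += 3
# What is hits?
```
Trace:
  hits=0
  hits=4, j=0
  hits=7, j=1
  hits=11, j=2
  hits=14, j=3
  hits=18, j=4
  hits=21, j=5
  hits=25, j=6

Final answer: 25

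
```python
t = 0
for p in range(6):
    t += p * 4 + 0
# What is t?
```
Trace:
  t=0
  t=0, p=0
  t=4, p=1
  t=12, p=2
  t=24, p=3
  t=40, p=4
  t=60, p=5

Final answer: 60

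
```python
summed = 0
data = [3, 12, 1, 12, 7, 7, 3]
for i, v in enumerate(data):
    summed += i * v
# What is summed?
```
Trace:
  summed=0
  summed=0, i=0, v=3
  summed=12, i=1, v=12
  summed=14, i=2, v=1
  summed=50, i=3, v=12
  summed=78, i=4, v=7
  summed=113, i=5, v=7
  summed=131, i=6, v=3

Final answer: 131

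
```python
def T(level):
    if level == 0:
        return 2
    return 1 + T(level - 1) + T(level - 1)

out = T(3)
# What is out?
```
Call trace (a repeated sub-call is expanded the first time; later identical calls just restate its return value):
T(level=3)
  T(level=2)
    T(level=1)
      T(level=0)
      -> return 2
      T(level=0)
      -> return 2
    -> return 5
    T(level=1) -> return 5  (same call as traced above)
  -> return 11
  T(level=2) -> return 11  (same call as traced above)
-> return 23

Final answer: 23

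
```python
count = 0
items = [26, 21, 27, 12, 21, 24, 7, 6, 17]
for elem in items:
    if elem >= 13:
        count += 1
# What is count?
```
Trace:
  count=0
  count=1, elem=26
  count=2, elem=21
  count=3, elem=27
  count=3, elem=12
  count=4, elem=21
  count=5, elem=24
  count=5, elem=7
  count=5, elem=6
  count=6, elem=17

Final answer: 6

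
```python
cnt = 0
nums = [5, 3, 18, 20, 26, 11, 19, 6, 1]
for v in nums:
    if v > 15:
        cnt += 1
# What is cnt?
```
Trace:
  cnt=0
  cnt=0, v=5
  cnt=0, v=3
  cnt=1, v=18
  cnt=2, v=20
  cnt=3, v=26
  cnt=3, v=11
  cnt=4, v=19
  cnt=4, v=6
  cnt=4, v=1

Final answer: 4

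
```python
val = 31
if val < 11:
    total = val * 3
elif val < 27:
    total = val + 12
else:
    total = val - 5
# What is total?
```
Trace:
  val=31
  val=31, total=26

Final answer: 26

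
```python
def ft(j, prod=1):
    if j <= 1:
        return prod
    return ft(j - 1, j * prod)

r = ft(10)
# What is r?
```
Call trace:
ft(j=10, prod=1)
  ft(j=9, prod=10)
    ft(j=8, prod=90)
      ft(j=7, prod=720)
        ft(j=6, prod=5040)
          ft(j=5, prod=30240)
            ft(j=4, prod=151200)
              ft(j=3, prod=604800)
                ft(j=2, prod=1814400)
                  ft(j=1, prod=3628800)
                  -> return 3628800
                -> return 3628800
              -> return 3628800
            -> return 3628800
          -> return 3628800
        -> return 3628800
      -> return 3628800
    -> return 3628800
  -> return 3628800
-> return 3628800

Final answer: 3628800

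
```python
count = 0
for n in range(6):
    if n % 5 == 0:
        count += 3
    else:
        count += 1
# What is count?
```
Trace:
  count=0
  count=3, n=0
  count=4, n=1
  count=5, n=2
  count=6, n=3
  count=7, n=4
  count=10, n=5

Final answer: 10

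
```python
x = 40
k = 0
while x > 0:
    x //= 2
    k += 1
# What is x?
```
Trace:
  x=40
  x=40, k=0
  x=20, k=1
  x=10, k=2
  x=5, k=3
  x=2, k=4
  x=1, k=5
  x=0, k=6

Final answer: 0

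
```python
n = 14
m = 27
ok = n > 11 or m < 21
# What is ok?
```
Trace:
  n=14
  n=14, m=27
  n=14, m=27, ok=True

Final answer: True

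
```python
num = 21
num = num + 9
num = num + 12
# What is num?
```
Trace:
  num=21
  num=30
  num=42

Final answer: 42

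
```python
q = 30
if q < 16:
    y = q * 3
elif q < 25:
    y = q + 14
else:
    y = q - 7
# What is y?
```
Trace:
  q=30
  q=30, y=23

Final answer: 23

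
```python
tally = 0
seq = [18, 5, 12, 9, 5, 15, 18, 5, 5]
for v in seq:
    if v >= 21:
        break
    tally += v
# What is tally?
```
Trace:
  tally=0
  tally=18, v=18
  tally=23, v=5
  tally=35, v=12
  tally=44, v=9
  tally=49, v=5
  tally=64, v=15
  tally=82, v=18
  tally=87, v=5
  tally=92, v=5

Final answer: 92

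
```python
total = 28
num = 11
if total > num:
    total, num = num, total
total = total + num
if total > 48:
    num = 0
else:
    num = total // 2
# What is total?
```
Trace:
  total=28
  total=28, num=11
  total=11, num=28
  total=39, num=28
  total=39, num=19

Final answer: 39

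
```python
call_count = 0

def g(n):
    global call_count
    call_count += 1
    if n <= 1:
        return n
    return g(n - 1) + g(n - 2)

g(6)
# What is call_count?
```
Call trace (a repeated sub-call is expanded the first time; later identical calls just restate its return value):
g(n=6)
  g(n=5)
    g(n=4)
      g(n=3)
        g(n=2)
          g(n=1)
          -> return 1
          g(n=0)
          -> return 0
        -> return 1
        g(n=1)
        -> return 1
      -> return 2
      g(n=2) -> return 1  (same call as traced above)
    -> return 3
    g(n=3) -> return 2  (same call as traced above)
  -> return 5
  g(n=4) -> return 3  (same call as traced above)
-> return 8

call_count is incremented once per call, so count the calls in each subtree. Let C(n) = number of calls made by g(n).
C(0) = C(1) = 1 (base case, no recursion); C(n) = 1 + C(n - 1) + C(n - 2) otherwise.
C(2) = 1 + C(1) + C(0) = 1 + 1 + 1 = 3
C(3) = 1 + C(2) + C(1) = 1 + 3 + 1 = 5
C(4) = 1 + C(3) + C(2) = 1 + 5 + 3 = 9
C(5) = 1 + C(4) + C(3) = 1 + 9 + 5 = 15
C(6) = 1 + C(5) + C(4) = 1 + 15 + 9 = 25
call_count = C(6) = 25

Final answer: 25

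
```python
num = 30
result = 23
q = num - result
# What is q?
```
Trace:
  num=30
  num=30, result=23
  num=30, result=23, q=7

Final answer: 7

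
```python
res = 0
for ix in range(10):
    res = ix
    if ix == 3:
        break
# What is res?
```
Trace:
  res=0
  res=0, ix=0
  res=1, ix=1
  res=2, ix=2
  res=3, ix=3

Final answer: 3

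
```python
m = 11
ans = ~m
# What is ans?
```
Trace:
  m=11
  m=11, ans=-12

Final answer: -12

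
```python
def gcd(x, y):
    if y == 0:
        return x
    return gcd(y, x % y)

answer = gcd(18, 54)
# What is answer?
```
Call trace:
gcd(x=18, y=54)
  gcd(x=54, y=18)
    gcd(x=18, y=0)
    -> return 18
  -> return 18
-> return 18

Final answer: 18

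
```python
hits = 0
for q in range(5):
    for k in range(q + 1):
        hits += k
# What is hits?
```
Trace:
  hits=0
  hits=0, q=0, k=0
  hits=0, q=1, k=0
  hits=1, q=1, k=1
  hits=1, q=2, k=0
  hits=2, q=2, k=1
  hits=4, q=2, k=2
  hits=4, q=3, k=0
  hits=5, q=3, k=1
  hits=7, q=3, k=2
  hits=10, q=3, k=3
  hits=10, q=4, k=0
  hits=11, q=4, k=1
  hits=13, q=4, k=2
  hits=16, q=4, k=3
  hits=20, q=4, k=4

Final answer: 20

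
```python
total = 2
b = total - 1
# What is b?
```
Trace:
  total=2
  total=2, b=1

Final answer: 1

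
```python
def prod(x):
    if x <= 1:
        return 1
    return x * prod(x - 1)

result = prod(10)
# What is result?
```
Call trace:
prod(x=10)
  prod(x=9)
    prod(x=8)
      prod(x=7)
        prod(x=6)
          prod(x=5)
            prod(x=4)
              prod(x=3)
                prod(x=2)
                  prod(x=1)
                  -> return 1
                -> return 2
              -> return 6
            -> return 24
          -> return 120
        -> return 720
      -> return 5040
    -> return 40320
  -> return 362880
-> return 3628800

Final answer: 3628800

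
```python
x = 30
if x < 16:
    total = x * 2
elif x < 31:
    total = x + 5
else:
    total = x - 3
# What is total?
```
Trace:
  x=30
  x=30, total=35

Final answer: 35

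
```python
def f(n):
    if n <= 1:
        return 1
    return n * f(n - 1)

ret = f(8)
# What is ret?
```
Call trace:
f(n=8)
  f(n=7)
    f(n=6)
      f(n=5)
        f(n=4)
          f(n=3)
            f(n=2)
              f(n=1)
              -> return 1
            -> return 2
          -> return 6
        -> return 24
      -> return 120
    -> return 720
  -> return 5040
-> return 40320

Final answer: 40320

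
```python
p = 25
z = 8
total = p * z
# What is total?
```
Trace:
  p=25
  p=25, z=8
  p=25, z=8, total=200

Final answer: 200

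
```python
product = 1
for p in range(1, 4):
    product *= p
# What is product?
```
Trace:
  product=1
  product=1, p=1
  product=2, p=2
  product=6, p=3

Final answer: 6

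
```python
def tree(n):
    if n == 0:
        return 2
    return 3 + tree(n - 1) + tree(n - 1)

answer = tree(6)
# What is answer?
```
Call trace (a repeated sub-call is expanded the first time; later identical calls just restate its return value):
tree(n=6)
  tree(n=5)
    tree(n=4)
      tree(n=3)
        tree(n=2)
          tree(n=1)
            tree(n=0)
            -> return 2
            tree(n=0)
            -> return 2
          -> return 7
          tree(n=1) -> return 7  (same call as traced above)
        -> return 17
        tree(n=2) -> return 17  (same call as traced above)
      -> return 37
      tree(n=3) -> return 37  (same call as traced above)
    -> return 77
    tree(n=4) -> return 77  (same call as traced above)
  -> return 157
  tree(n=5) -> return 157  (same call as traced above)
-> return 317

Final answer: 317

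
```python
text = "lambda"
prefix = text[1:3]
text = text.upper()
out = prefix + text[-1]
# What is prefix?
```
Trace:
  text='lambda'
  text='lambda', prefix='am'
  text='LAMBDA', prefix='am'
  text='LAMBDA', prefix='am', out='amA'

Final answer: 'am'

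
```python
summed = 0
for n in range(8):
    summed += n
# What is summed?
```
Trace:
  summed=0
  summed=0, n=0
  summed=1, n=1
  summed=3, n=2
  summed=6, n=3
  summed=10, n=4
  summed=15, n=5
  summed=21, n=6
  summed=28, n=7

Final answer: 28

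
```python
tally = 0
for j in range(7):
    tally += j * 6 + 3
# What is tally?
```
Trace:
  tally=0
  tally=3, j=0
  tally=12, j=1
  tally=27, j=2
  tally=48, j=3
  tally=75, j=4
  tally=108, j=5
  tally=147, j=6

Final answer: 147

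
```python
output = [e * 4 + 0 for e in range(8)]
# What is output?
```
Trace:
  e=0
  e=1
  e=2
  e=3
  e=4
  e=5
  e=6
  e=7
  output=[0, 4, 8, 12, 16, 20, 24, 28]

Final answer: [0, 4, 8, 12, 16, 20, 24, 28]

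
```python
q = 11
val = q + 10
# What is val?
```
Trace:
  q=11
  q=11, val=21

Final answer: 21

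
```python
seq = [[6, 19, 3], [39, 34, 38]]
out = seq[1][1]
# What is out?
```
Trace:
  seq=[[6, 19, 3], [39, 34, 38]]
  seq=[[6, 19, 3], [39, 34, 38]], out=34

Final answer: 34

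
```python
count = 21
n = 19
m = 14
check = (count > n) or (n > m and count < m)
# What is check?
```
Trace:
  count=21
  count=21, n=19
  count=21, n=19, m=14
  count=21, n=19, m=14, check=True

Final answer: True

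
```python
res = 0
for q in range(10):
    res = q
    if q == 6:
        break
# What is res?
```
Trace:
  res=0
  res=0, q=0
  res=1, q=1
  res=2, q=2
  res=3, q=3
  res=4, q=4
  res=5, q=5
  res=6, q=6

Final answer: 6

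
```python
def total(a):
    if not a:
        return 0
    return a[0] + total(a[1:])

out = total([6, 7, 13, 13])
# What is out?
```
Call trace:
total(a=[6, 7, 13, 13])
  total(a=[7, 13, 13])
    total(a=[13, 13])
      total(a=[13])
        total(a=[])
        -> return 0
      -> return 13
    -> return 26
  -> return 33
-> return 39

Final answer: 39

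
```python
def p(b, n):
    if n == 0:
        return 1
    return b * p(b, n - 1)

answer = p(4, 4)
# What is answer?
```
Call trace:
p(b=4, n=4)
  p(b=4, n=3)
    p(b=4, n=2)
      p(b=4, n=1)
        p(b=4, n=0)
        -> return 1
      -> return 4
    -> return 16
  -> return 64
-> return 256

Final answer: 256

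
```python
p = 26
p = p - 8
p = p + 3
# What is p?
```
Trace:
  p=26
  p=18
  p=21

Final answer: 21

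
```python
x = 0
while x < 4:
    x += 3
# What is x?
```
Trace:
  x=0
  x=3
  x=6

Final answer: 6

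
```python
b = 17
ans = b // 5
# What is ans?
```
Trace:
  b=17
  b=17, ans=3

Final answer: 3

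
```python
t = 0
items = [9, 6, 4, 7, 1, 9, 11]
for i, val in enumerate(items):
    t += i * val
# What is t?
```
Trace:
  t=0
  t=0, i=0, val=9
  t=6, i=1, val=6
  t=14, i=2, val=4
  t=35, i=3, val=7
  t=39, i=4, val=1
  t=84, i=5, val=9
  t=150, i=6, val=11

Final answer: 150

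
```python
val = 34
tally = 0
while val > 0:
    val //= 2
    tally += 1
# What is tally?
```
Trace:
  val=34
  val=34, tally=0
  val=17, tally=1
  val=8, tally=2
  val=4, tally=3
  val=2, tally=4
  val=1, tally=5
  val=0, tally=6

Final answer: 6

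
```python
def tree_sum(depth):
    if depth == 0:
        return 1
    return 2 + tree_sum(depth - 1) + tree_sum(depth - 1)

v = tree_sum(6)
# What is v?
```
Call trace (a repeated sub-call is expanded the first time; later identical calls just restate its return value):
tree_sum(depth=6)
  tree_sum(depth=5)
    tree_sum(depth=4)
      tree_sum(depth=3)
        tree_sum(depth=2)
          tree_sum(depth=1)
            tree_sum(depth=0)
            -> return 1
            tree_sum(depth=0)
            -> return 1
          -> return 4
          tree_sum(depth=1) -> return 4  (same call as traced above)
        -> return 10
        tree_sum(depth=2) -> return 10  (same call as traced above)
      -> return 22
      tree_sum(depth=3) -> return 22  (same call as traced above)
    -> return 46
    tree_sum(depth=4) -> return 46  (same call as traced above)
  -> return 94
  tree_sum(depth=5) -> return 94  (same call as traced above)
-> return 190

Final answer: 190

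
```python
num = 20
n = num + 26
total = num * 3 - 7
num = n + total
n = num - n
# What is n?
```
Trace:
  num=20
  num=20, n=46
  num=20, n=46, total=53
  num=99, n=46, total=53
  num=99, n=53, total=53

Final answer: 53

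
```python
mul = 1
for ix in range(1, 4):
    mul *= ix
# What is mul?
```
Trace:
  mul=1
  mul=1, ix=1
  mul=2, ix=2
  mul=6, ix=3

Final answer: 6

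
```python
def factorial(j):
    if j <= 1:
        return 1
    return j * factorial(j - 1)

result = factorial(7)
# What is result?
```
Call trace:
factorial(j=7)
  factorial(j=6)
    factorial(j=5)
      factorial(j=4)
        factorial(j=3)
          factorial(j=2)
            factorial(j=1)
            -> return 1
          -> return 2
        -> return 6
      -> return 24
    -> return 120
  -> return 720
-> return 5040

Final answer: 5040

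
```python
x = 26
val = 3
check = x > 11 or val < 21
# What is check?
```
Trace:
  x=26
  x=26, val=3
  x=26, val=3, check=True

Final answer: True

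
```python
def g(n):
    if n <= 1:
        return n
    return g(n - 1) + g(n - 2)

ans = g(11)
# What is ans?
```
Call trace (a repeated sub-call is expanded the first time; later identical calls just restate its return value):
g(n=11)
  g(n=10)
    g(n=9)
      g(n=8)
        g(n=7)
          g(n=6)
            g(n=5)
              g(n=4)
                g(n=3)
                  g(n=2)
                    g(n=1)
                    -> return 1
                    g(n=0)
                    -> return 0
                  -> return 1
                  g(n=1)
                  -> return 1
                -> return 2
                g(n=2) -> return 1  (same call as traced above)
              -> return 3
              g(n=3) -> return 2  (same call as traced above)
            -> return 5
            g(n=4) -> return 3  (same call as traced above)
          -> return 8
          g(n=5) -> return 5  (same call as traced above)
        -> return 13
        g(n=6) -> return 8  (same call as traced above)
      -> return 21
      g(n=7) -> return 13  (same call as traced above)
    -> return 34
    g(n=8) -> return 21  (same call as traced above)
  -> return 55
  g(n=9) -> return 34  (same call as traced above)
-> return 89

Final answer: 89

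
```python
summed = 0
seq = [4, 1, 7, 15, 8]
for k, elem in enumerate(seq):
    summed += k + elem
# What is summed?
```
Trace:
  summed=0
  summed=4, k=0, elem=4
  summed=6, k=1, elem=1
  summed=15, k=2, elem=7
  summed=33, k=3, elem=15
  summed=45, k=4, elem=8

Final answer: 45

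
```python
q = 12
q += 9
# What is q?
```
Trace:
  q=12
  q=21

Final answer: 21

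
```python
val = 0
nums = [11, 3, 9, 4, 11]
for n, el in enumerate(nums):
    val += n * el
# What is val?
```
Trace:
  val=0
  val=0, n=0, el=11
  val=3, n=1, el=3
  val=21, n=2, el=9
  val=33, n=3, el=4
  val=77, n=4, el=11

Final answer: 77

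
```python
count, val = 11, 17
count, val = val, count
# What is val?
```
Trace:
  count=11, val=17
  count=17, val=11

Final answer: 11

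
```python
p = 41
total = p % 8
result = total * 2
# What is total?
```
Trace:
  p=41
  p=41, total=1
  p=41, total=1, result=2

Final answer: 1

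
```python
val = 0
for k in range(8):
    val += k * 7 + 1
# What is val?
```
Trace:
  val=0
  val=1, k=0
  val=9, k=1
  val=24, k=2
  val=46, k=3
  val=75, k=4
  val=111, k=5
  val=154, k=6
  val=204, k=7

Final answer: 204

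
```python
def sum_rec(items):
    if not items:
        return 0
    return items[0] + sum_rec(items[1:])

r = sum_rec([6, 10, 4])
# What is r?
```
Call trace:
sum_rec(items=[6, 10, 4])
  sum_rec(items=[10, 4])
    sum_rec(items=[4])
      sum_rec(items=[])
      -> return 0
    -> return 4
  -> return 14
-> return 20

Final answer: 20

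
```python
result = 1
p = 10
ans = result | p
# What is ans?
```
Trace:
  result=1
  result=1, p=10
  result=1, p=10, ans=11

Final answer: 11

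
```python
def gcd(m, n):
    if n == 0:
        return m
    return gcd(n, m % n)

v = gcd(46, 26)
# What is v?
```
Call trace:
gcd(m=46, n=26)
  gcd(m=26, n=20)
    gcd(m=20, n=6)
      gcd(m=6, n=2)
        gcd(m=2, n=0)
        -> return 2
      -> return 2
    -> return 2
  -> return 2
-> return 2

Final answer: 2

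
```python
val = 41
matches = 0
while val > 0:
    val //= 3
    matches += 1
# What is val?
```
Trace:
  val=41
  val=41, matches=0
  val=13, matches=1
  val=4, matches=2
  val=1, matches=3
  val=0, matches=4

Final answer: 0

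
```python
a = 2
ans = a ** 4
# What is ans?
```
Trace:
  a=2
  a=2, ans=16

Final answer: 16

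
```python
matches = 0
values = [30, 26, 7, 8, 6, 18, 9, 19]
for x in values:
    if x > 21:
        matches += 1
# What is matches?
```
Trace:
  matches=0
  matches=1, x=30
  matches=2, x=26
  matches=2, x=7
  matches=2, x=8
  matches=2, x=6
  matches=2, x=18
  matches=2, x=9
  matches=2, x=19

Final answer: 2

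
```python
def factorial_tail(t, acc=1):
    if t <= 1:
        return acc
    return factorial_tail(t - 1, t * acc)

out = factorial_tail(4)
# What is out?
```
Call trace:
factorial_tail(t=4, acc=1)
  factorial_tail(t=3, acc=4)
    factorial_tail(t=2, acc=12)
      factorial_tail(t=1, acc=24)
      -> return 24
    -> return 24
  -> return 24
-> return 24

Final answer: 24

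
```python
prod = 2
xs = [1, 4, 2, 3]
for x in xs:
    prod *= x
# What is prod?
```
Trace:
  prod=2
  prod=2, x=1
  prod=8, x=4
  prod=16, x=2
  prod=48, x=3

Final answer: 48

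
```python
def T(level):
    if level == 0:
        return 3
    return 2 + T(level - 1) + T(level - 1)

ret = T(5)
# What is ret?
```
Call trace (a repeated sub-call is expanded the first time; later identical calls just restate its return value):
T(level=5)
  T(level=4)
    T(level=3)
      T(level=2)
        T(level=1)
          T(level=0)
          -> return 3
          T(level=0)
          -> return 3
        -> return 8
        T(level=1) -> return 8  (same call as traced above)
      -> return 18
      T(level=2) -> return 18  (same call as traced above)
    -> return 38
    T(level=3) -> return 38  (same call as traced above)
  -> return 78
  T(level=4) -> return 78  (same call as traced above)
-> return 158

Final answer: 158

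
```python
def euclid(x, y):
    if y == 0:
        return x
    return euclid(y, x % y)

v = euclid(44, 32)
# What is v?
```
Call trace:
euclid(x=44, y=32)
  euclid(x=32, y=12)
    euclid(x=12, y=8)
      euclid(x=8, y=4)
        euclid(x=4, y=0)
        -> return 4
      -> return 4
    -> return 4
  -> return 4
-> return 4

Final answer: 4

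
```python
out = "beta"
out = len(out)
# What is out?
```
Trace:
  out='beta'
  out=4

Final answer: 4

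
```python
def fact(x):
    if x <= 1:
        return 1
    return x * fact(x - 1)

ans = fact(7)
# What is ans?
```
Call trace:
fact(x=7)
  fact(x=6)
    fact(x=5)
      fact(x=4)
        fact(x=3)
          fact(x=2)
            fact(x=1)
            -> return 1
          -> return 2
        -> return 6
      -> return 24
    -> return 120
  -> return 720
-> return 5040

Final answer: 5040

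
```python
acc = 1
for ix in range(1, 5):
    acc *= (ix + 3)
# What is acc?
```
Trace:
  acc=1
  acc=4, ix=1
  acc=20, ix=2
  acc=120, ix=3
  acc=840, ix=4

Final answer: 840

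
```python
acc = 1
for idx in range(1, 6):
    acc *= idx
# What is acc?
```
Trace:
  acc=1
  acc=1, idx=1
  acc=2, idx=2
  acc=6, idx=3
  acc=24, idx=4
  acc=120, idx=5

Final answer: 120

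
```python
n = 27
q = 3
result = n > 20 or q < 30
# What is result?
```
Trace:
  n=27
  n=27, q=3
  n=27, q=3, result=True

Final answer: True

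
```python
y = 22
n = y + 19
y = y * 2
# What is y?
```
Trace:
  y=22
  y=22, n=41
  y=44, n=41

Final answer: 44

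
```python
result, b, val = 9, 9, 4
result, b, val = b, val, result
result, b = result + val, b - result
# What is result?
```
Trace:
  result=9, b=9, val=4
  result=9, b=4, val=9
  result=18, b=-5, val=9

Final answer: 18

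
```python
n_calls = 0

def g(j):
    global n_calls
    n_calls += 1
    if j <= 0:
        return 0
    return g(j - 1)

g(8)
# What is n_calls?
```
Call trace:
g(j=8)
  g(j=7)
    g(j=6)
      g(j=5)
        g(j=4)
          g(j=3)
            g(j=2)
              g(j=1)
                g(j=0)
                -> return 0
              -> return 0
            -> return 0
          -> return 0
        -> return 0
      -> return 0
    -> return 0
  -> return 0
-> return 0

n_calls is incremented once per call. g is entered once for each j = 8, 7, 6, 5, 4, 3, 2, 1, 0 (the j <= 0 call returns without recursing), i.e. 8 + 1 calls.
n_calls = 9

Final answer: 9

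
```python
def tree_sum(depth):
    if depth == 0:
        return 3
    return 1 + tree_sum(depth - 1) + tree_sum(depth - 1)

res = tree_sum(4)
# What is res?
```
Call trace (a repeated sub-call is expanded the first time; later identical calls just restate its return value):
tree_sum(depth=4)
  tree_sum(depth=3)
    tree_sum(depth=2)
      tree_sum(depth=1)
        tree_sum(depth=0)
        -> return 3
        tree_sum(depth=0)
        -> return 3
      -> return 7
      tree_sum(depth=1) -> return 7  (same call as traced above)
    -> return 15
    tree_sum(depth=2) -> return 15  (same call as traced above)
  -> return 31
  tree_sum(depth=3) -> return 31  (same call as traced above)
-> return 63

Final answer: 63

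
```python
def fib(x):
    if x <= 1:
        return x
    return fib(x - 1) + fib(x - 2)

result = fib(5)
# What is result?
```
Call trace (a repeated sub-call is expanded the first time; later identical calls just restate its return value):
fib(x=5)
  fib(x=4)
    fib(x=3)
      fib(x=2)
        fib(x=1)
        -> return 1
        fib(x=0)
        -> return 0
      -> return 1
      fib(x=1)
      -> return 1
    -> return 2
    fib(x=2) -> return 1  (same call as traced above)
  -> return 3
  fib(x=3) -> return 2  (same call as traced above)
-> return 5

Final answer: 5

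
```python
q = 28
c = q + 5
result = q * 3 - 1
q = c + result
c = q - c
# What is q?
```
Trace:
  q=28
  q=28, c=33
  q=28, c=33, result=83
  q=116, c=33, result=83
  q=116, c=83, result=83

Final answer: 116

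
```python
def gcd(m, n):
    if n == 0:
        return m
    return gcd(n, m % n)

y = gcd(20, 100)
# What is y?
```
Call trace:
gcd(m=20, n=100)
  gcd(m=100, n=20)
    gcd(m=20, n=0)
    -> return 20
  -> return 20
-> return 20

Final answer: 20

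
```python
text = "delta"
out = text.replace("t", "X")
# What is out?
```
Trace:
  text='delta'
  text='delta', out='delXa'

Final answer: 'delXa'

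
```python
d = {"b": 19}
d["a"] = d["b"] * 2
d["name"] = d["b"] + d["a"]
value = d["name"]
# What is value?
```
Trace:
  d={'b': 19}
  d={'b': 19, 'a': 38}
  d={'b': 19, 'a': 38, 'name': 57}
  d={'b': 19, 'a': 38, 'name': 57}, value=57

Final answer: 57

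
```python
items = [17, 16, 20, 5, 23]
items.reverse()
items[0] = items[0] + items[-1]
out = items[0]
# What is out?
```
Trace:
  items=[17, 16, 20, 5, 23]
  items=[23, 5, 20, 16, 17]
  items=[40, 5, 20, 16, 17]
  items=[40, 5, 20, 16, 17], out=40

Final answer: 40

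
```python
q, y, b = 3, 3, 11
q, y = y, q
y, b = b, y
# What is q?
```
Trace:
  q=3, y=3, b=11
  q=3, y=3, b=11
  q=3, y=11, b=3

Final answer: 3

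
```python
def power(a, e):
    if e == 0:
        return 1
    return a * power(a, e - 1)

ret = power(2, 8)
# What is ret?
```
Call trace:
power(a=2, e=8)
  power(a=2, e=7)
    power(a=2, e=6)
      power(a=2, e=5)
        power(a=2, e=4)
          power(a=2, e=3)
            power(a=2, e=2)
              power(a=2, e=1)
                power(a=2, e=0)
                -> return 1
              -> return 2
            -> return 4
          -> return 8
        -> return 16
      -> return 32
    -> return 64
  -> return 128
-> return 256

Final answer: 256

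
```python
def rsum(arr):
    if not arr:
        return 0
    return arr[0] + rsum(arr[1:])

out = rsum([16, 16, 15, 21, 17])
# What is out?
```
Call trace:
rsum(arr=[16, 16, 15, 21, 17])
  rsum(arr=[16, 15, 21, 17])
    rsum(arr=[15, 21, 17])
      rsum(arr=[21, 17])
        rsum(arr=[17])
          rsum(arr=[])
          -> return 0
        -> return 17
      -> return 38
    -> return 53
  -> return 69
-> return 85

Final answer: 85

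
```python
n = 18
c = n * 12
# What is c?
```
Trace:
  n=18
  n=18, c=216

Final answer: 216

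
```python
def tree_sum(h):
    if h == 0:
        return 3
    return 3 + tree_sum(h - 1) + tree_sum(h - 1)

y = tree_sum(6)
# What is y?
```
Call trace (a repeated sub-call is expanded the first time; later identical calls just restate its return value):
tree_sum(h=6)
  tree_sum(h=5)
    tree_sum(h=4)
      tree_sum(h=3)
        tree_sum(h=2)
          tree_sum(h=1)
            tree_sum(h=0)
            -> return 3
            tree_sum(h=0)
            -> return 3
          -> return 9
          tree_sum(h=1) -> return 9  (same call as traced above)
        -> return 21
        tree_sum(h=2) -> return 21  (same call as traced above)
      -> return 45
      tree_sum(h=3) -> return 45  (same call as traced above)
    -> return 93
    tree_sum(h=4) -> return 93  (same call as traced above)
  -> return 189
  tree_sum(h=5) -> return 189  (same call as traced above)
-> return 381

Final answer: 381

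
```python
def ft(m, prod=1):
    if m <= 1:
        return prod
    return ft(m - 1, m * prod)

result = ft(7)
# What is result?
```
Call trace:
ft(m=7, prod=1)
  ft(m=6, prod=7)
    ft(m=5, prod=42)
      ft(m=4, prod=210)
        ft(m=3, prod=840)
          ft(m=2, prod=2520)
            ft(m=1, prod=5040)
            -> return 5040
          -> return 5040
        -> return 5040
      -> return 5040
    -> return 5040
  -> return 5040
-> return 5040

Final answer: 5040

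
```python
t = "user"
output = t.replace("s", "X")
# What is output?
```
Trace:
  t='user'
  t='user', output='uXer'

Final answer: 'uXer'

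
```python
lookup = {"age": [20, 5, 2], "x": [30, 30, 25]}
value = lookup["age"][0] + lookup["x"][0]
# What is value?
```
Trace:
  lookup={'age': [20, 5, 2], 'x': [30, 30, 25]}
  lookup={'age': [20, 5, 2], 'x': [30, 30, 25]}, value=50

Final answer: 50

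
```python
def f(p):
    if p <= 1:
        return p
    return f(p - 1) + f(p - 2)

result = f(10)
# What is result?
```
Call trace (a repeated sub-call is expanded the first time; later identical calls just restate its return value):
f(p=10)
  f(p=9)
    f(p=8)
      f(p=7)
        f(p=6)
          f(p=5)
            f(p=4)
              f(p=3)
                f(p=2)
                  f(p=1)
                  -> return 1
                  f(p=0)
                  -> return 0
                -> return 1
                f(p=1)
                -> return 1
              -> return 2
              f(p=2) -> return 1  (same call as traced above)
            -> return 3
            f(p=3) -> return 2  (same call as traced above)
          -> return 5
          f(p=4) -> return 3  (same call as traced above)
        -> return 8
        f(p=5) -> return 5  (same call as traced above)
      -> return 13
      f(p=6) -> return 8  (same call as traced above)
    -> return 21
    f(p=7) -> return 13  (same call as traced above)
  -> return 34
  f(p=8) -> return 21  (same call as traced above)
-> return 55

Final answer: 55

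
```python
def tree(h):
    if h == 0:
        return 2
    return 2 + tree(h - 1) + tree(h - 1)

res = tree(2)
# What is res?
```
Call trace (a repeated sub-call is expanded the first time; later identical calls just restate its return value):
tree(h=2)
  tree(h=1)
    tree(h=0)
    -> return 2
    tree(h=0)
    -> return 2
  -> return 6
  tree(h=1) -> return 6  (same call as traced above)
-> return 14

Final answer: 14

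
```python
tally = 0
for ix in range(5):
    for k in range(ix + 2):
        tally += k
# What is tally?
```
Trace:
  tally=0
  tally=0, ix=0, k=0
  tally=1, ix=0, k=1
  tally=1, ix=1, k=0
  tally=2, ix=1, k=1
  tally=4, ix=1, k=2
  tally=4, ix=2, k=0
  tally=5, ix=2, k=1
  tally=7, ix=2, k=2
  tally=10, ix=2, k=3
  tally=10, ix=3, k=0
  tally=11, ix=3, k=1
  tally=13, ix=3, k=2
  tally=16, ix=3, k=3
  tally=20, ix=3, k=4
  tally=20, ix=4, k=0
  tally=21, ix=4, k=1
  tally=23, ix=4, k=2
  tally=26, ix=4, k=3
  tally=30, ix=4, k=4
  tally=35, ix=4, k=5

Final answer: 35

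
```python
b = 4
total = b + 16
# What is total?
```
Trace:
  b=4
  b=4, total=20

Final answer: 20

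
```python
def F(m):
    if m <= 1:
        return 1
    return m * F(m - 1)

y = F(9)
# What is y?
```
Call trace:
F(m=9)
  F(m=8)
    F(m=7)
      F(m=6)
        F(m=5)
          F(m=4)
            F(m=3)
              F(m=2)
                F(m=1)
                -> return 1
              -> return 2
            -> return 6
          -> return 24
        -> return 120
      -> return 720
    -> return 5040
  -> return 40320
-> return 362880

Final answer: 362880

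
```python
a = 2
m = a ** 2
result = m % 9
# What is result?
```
Trace:
  a=2
  a=2, m=4
  a=2, m=4, result=4

Final answer: 4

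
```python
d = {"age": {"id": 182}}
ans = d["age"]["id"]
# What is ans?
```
Trace:
  d={'age': {'id': 182}}
  d={'age': {'id': 182}}, ans=182

Final answer: 182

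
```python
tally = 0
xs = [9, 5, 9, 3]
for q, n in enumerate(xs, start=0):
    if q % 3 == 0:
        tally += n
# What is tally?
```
Trace:
  tally=0
  tally=9, q=0, n=9
  tally=9, q=1, n=5
  tally=9, q=2, n=9
  tally=12, q=3, n=3

Final answer: 12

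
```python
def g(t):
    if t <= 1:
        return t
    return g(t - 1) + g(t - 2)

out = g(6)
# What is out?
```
Call trace (a repeated sub-call is expanded the first time; later identical calls just restate its return value):
g(t=6)
  g(t=5)
    g(t=4)
      g(t=3)
        g(t=2)
          g(t=1)
          -> return 1
          g(t=0)
          -> return 0
        -> return 1
        g(t=1)
        -> return 1
      -> return 2
      g(t=2) -> return 1  (same call as traced above)
    -> return 3
    g(t=3) -> return 2  (same call as traced above)
  -> return 5
  g(t=4) -> return 3  (same call as traced above)
-> return 8

Final answer: 8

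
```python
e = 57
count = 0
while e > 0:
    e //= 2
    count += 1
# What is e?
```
Trace:
  e=57
  e=57, count=0
  e=28, count=1
  e=14, count=2
  e=7, count=3
  e=3, count=4
  e=1, count=5
  e=0, count=6

Final answer: 0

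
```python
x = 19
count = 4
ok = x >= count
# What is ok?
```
Trace:
  x=19
  x=19, count=4
  x=19, count=4, ok=True

Final answer: True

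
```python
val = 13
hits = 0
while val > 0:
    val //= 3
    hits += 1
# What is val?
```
Trace:
  val=13
  val=13, hits=0
  val=4, hits=1
  val=1, hits=2
  val=0, hits=3

Final answer: 0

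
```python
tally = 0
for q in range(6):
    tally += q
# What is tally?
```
Trace:
  tally=0
  tally=0, q=0
  tally=1, q=1
  tally=3, q=2
  tally=6, q=3
  tally=10, q=4
  tally=15, q=5

Final answer: 15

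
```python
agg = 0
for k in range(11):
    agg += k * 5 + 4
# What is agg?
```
Trace:
  agg=0
  agg=4, k=0
  agg=13, k=1
  agg=27, k=2
  agg=46, k=3
  agg=70, k=4
  agg=99, k=5
  agg=133, k=6
  agg=172, k=7
  agg=216, k=8
  agg=265, k=9
  agg=319, k=10

Final answer: 319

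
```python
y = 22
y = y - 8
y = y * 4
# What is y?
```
Trace:
  y=22
  y=14
  y=56

Final answer: 56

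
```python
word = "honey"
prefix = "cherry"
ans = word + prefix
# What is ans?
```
Trace:
  word='honey'
  word='honey', prefix='cherry'
  word='honey', prefix='cherry', ans='honeycherry'

Final answer: 'honeycherry'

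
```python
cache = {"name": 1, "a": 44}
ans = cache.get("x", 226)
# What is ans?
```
Trace:
  cache={'name': 1, 'a': 44}
  cache={'name': 1, 'a': 44}, ans=226

Final answer: 226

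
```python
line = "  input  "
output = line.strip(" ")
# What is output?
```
Trace:
  line='  input  '
  line='  input  ', output='input'

Final answer: 'input'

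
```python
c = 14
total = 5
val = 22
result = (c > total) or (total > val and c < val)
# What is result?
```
Trace:
  c=14
  c=14, total=5
  c=14, total=5, val=22
  c=14, total=5, val=22, result=True

Final answer: True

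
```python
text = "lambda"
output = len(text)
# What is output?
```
Trace:
  text='lambda'
  text='lambda', output=6

Final answer: 6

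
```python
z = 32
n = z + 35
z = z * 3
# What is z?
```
Trace:
  z=32
  z=32, n=67
  z=96, n=67

Final answer: 96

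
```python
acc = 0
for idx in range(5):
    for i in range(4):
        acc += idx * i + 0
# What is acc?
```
Trace:
  acc=0
  acc=0, idx=0, i=0
  acc=0, idx=0, i=1
  acc=0, idx=0, i=2
  acc=0, idx=0, i=3
  acc=0, idx=1, i=0
  acc=1, idx=1, i=1
  acc=3, idx=1, i=2
  acc=6, idx=1, i=3
  acc=6, idx=2, i=0
  acc=8, idx=2, i=1
  acc=12, idx=2, i=2
  acc=18, idx=2, i=3
  acc=18, idx=3, i=0
  acc=21, idx=3, i=1
  acc=27, idx=3, i=2
  acc=36, idx=3, i=3
  acc=36, idx=4, i=0
  acc=40, idx=4, i=1
  acc=48, idx=4, i=2
  acc=60, idx=4, i=3

Final answer: 60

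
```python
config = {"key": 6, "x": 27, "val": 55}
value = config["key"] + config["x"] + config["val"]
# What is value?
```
Trace:
  config={'key': 6, 'x': 27, 'val': 55}
  config={'key': 6, 'x': 27, 'val': 55}, value=88

Final answer: 88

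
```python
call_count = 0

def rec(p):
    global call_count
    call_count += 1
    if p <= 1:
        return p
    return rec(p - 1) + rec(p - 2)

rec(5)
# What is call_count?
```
Call trace (a repeated sub-call is expanded the first time; later identical calls just restate its return value):
rec(p=5)
  rec(p=4)
    rec(p=3)
      rec(p=2)
        rec(p=1)
        -> return 1
        rec(p=0)
        -> return 0
      -> return 1
      rec(p=1)
      -> return 1
    -> return 2
    rec(p=2) -> return 1  (same call as traced above)
  -> return 3
  rec(p=3) -> return 2  (same call as traced above)
-> return 5

call_count is incremented once per call, so count the calls in each subtree. Let C(p) = number of calls made by rec(p).
C(0) = C(1) = 1 (base case, no recursion); C(p) = 1 + C(p - 1) + C(p - 2) otherwise.
C(2) = 1 + C(1) + C(0) = 1 + 1 + 1 = 3
C(3) = 1 + C(2) + C(1) = 1 + 3 + 1 = 5
C(4) = 1 + C(3) + C(2) = 1 + 5 + 3 = 9
C(5) = 1 + C(4) + C(3) = 1 + 9 + 5 = 15
call_count = C(5) = 15

Final answer: 15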